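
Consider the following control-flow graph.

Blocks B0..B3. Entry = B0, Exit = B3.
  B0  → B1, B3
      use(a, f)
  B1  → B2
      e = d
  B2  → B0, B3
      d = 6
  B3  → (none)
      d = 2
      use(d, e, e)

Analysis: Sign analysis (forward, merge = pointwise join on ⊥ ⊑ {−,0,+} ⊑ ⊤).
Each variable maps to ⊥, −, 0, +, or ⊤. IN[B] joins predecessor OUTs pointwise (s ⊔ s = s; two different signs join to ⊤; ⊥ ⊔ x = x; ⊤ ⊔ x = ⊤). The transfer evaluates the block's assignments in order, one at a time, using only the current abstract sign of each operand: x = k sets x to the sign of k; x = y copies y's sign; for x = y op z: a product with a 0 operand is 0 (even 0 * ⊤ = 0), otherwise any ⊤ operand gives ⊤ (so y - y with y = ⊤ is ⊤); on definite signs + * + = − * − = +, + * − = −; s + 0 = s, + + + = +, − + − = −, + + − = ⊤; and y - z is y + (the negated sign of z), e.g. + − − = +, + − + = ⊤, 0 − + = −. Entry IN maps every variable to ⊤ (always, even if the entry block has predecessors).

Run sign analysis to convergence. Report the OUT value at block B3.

Fixpoint table:
  B0:  IN=(all ⊤)  OUT=(all ⊤)
  B1:  IN=(all ⊤)  OUT=(all ⊤)
  B2:  IN=(all ⊤)  OUT={d:+; rest ⊤}
  B3:  IN=(all ⊤)  OUT={d:+; rest ⊤}

Merge at B3: IN[B3] = OUT[B0] ⊔ OUT[B2] = {a: ⊤, b: ⊤, c: ⊤, d: ⊤, e: ⊤, f: ⊤}
Applying B3's transfer function to that IN value gives OUT[B3] (row B3 above).

Answer: {a: ⊤, b: ⊤, c: ⊤, d: +, e: ⊤, f: ⊤}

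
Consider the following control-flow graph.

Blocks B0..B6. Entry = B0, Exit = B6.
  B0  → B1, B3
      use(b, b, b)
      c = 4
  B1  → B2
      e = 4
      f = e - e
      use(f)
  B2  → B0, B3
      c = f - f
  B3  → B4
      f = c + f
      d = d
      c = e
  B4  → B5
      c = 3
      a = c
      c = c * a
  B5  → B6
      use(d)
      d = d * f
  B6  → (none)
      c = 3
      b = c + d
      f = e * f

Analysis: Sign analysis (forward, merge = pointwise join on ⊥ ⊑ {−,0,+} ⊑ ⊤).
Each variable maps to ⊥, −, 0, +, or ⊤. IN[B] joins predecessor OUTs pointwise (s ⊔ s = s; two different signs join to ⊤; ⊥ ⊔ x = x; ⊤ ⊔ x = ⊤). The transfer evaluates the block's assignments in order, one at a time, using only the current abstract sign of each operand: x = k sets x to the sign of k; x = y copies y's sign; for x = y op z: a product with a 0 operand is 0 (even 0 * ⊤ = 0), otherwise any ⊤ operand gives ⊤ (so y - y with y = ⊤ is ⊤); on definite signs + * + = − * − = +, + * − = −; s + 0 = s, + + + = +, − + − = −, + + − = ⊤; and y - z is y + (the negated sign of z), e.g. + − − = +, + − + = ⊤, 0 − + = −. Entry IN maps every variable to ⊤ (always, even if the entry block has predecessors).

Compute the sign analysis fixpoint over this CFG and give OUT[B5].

Answer: {a: +, b: ⊤, c: +, d: ⊤, e: ⊤, f: ⊤}

Working:
Fixpoint table:
  B0: | IN=(all ⊤) | OUT={c:+; rest ⊤}
  B1: | IN={c:+; rest ⊤} | OUT={c:+, e:+; rest ⊤}
  B2: | IN={c:+, e:+; rest ⊤} | OUT={e:+; rest ⊤}
  B3: | IN=(all ⊤) | OUT=(all ⊤)
  B4: | IN=(all ⊤) | OUT={a:+, c:+; rest ⊤}
  B5: | IN={a:+, c:+; rest ⊤} | OUT={a:+, c:+; rest ⊤}
  B6: | IN={a:+, c:+; rest ⊤} | OUT={a:+, c:+; rest ⊤}

Merge at B5: IN[B5] = OUT[B4] = {a: +, b: ⊤, c: +, d: ⊤, e: ⊤, f: ⊤}
Applying B5's transfer function to that IN value gives OUT[B5] (row B5 above).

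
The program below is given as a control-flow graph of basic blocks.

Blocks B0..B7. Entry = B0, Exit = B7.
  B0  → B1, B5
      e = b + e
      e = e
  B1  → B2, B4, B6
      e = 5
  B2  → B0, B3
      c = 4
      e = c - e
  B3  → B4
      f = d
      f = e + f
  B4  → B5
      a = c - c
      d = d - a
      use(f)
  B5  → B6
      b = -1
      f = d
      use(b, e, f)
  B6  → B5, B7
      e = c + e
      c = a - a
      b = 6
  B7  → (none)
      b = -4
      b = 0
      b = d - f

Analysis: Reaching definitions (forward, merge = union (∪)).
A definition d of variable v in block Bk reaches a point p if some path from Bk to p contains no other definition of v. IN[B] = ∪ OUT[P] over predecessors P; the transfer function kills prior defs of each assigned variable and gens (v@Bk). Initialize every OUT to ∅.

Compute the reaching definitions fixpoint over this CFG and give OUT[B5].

Answer: {a@B4, b@B5, c@B2, c@B6, d@B4, e@B0, e@B1, e@B2, e@B6, f@B5}

Working:
Converged values:
  B0:  IN={c@B2, e@B2}  OUT={c@B2, e@B0}
  B1:  IN={c@B2, e@B0}  OUT={c@B2, e@B1}
  B2:  IN={c@B2, e@B1}  OUT={c@B2, e@B2}
  B3:  IN={c@B2, e@B2}  OUT={c@B2, e@B2, f@B3}
  B4:  IN={c@B2, e@B1, e@B2, f@B3}  OUT={a@B4, c@B2, d@B4, e@B1, e@B2, f@B3}
  B5:  IN={a@B4, b@B6, c@B2, c@B6, d@B4, e@B0, e@B1, e@B2, e@B6, f@B3, f@B5}  OUT={a@B4, b@B5, c@B2, c@B6, d@B4, e@B0, e@B1, e@B2, e@B6, f@B5}
  B6:  IN={a@B4, b@B5, c@B2, c@B6, d@B4, e@B0, e@B1, e@B2, e@B6, f@B5}  OUT={a@B4, b@B6, c@B6, d@B4, e@B6, f@B5}
  B7:  IN={a@B4, b@B6, c@B6, d@B4, e@B6, f@B5}  OUT={a@B4, b@B7, c@B6, d@B4, e@B6, f@B5}

Merge at B5: IN[B5] = OUT[B0] ⊔ OUT[B4] ⊔ OUT[B6] = {a@B4, b@B6, c@B2, c@B6, d@B4, e@B0, e@B1, e@B2, e@B6, f@B3, f@B5}
Applying B5's transfer function to that IN value gives OUT[B5] (row B5 above).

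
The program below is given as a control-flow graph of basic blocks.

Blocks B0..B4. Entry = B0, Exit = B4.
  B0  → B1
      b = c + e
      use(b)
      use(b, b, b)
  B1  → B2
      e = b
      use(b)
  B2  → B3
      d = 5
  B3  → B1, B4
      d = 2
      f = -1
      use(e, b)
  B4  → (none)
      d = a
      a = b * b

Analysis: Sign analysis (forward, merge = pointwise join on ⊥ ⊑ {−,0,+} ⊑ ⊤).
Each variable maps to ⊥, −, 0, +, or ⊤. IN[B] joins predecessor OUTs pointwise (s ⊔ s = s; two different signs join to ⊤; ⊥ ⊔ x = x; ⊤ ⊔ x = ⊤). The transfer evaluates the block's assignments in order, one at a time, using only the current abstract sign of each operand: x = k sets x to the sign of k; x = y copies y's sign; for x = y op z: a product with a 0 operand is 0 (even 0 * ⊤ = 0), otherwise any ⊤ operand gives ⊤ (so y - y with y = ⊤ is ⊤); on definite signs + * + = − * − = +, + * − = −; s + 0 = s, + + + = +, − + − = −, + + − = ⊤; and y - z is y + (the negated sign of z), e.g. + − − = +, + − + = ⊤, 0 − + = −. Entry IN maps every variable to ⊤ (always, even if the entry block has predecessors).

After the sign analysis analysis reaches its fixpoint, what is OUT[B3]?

Per-block solution:
  B0: | IN=(all ⊤) | OUT=(all ⊤)
  B1: | IN=(all ⊤) | OUT=(all ⊤)
  B2: | IN=(all ⊤) | OUT={d:+; rest ⊤}
  B3: | IN={d:+; rest ⊤} | OUT={d:+, f:-; rest ⊤}
  B4: | IN={d:+, f:-; rest ⊤} | OUT={f:-; rest ⊤}

Merge at B3: IN[B3] = OUT[B2] = {a: ⊤, b: ⊤, c: ⊤, d: +, e: ⊤, f: ⊤}
Applying B3's transfer function to that IN value gives OUT[B3] (row B3 above).

Answer: {a: ⊤, b: ⊤, c: ⊤, d: +, e: ⊤, f: -}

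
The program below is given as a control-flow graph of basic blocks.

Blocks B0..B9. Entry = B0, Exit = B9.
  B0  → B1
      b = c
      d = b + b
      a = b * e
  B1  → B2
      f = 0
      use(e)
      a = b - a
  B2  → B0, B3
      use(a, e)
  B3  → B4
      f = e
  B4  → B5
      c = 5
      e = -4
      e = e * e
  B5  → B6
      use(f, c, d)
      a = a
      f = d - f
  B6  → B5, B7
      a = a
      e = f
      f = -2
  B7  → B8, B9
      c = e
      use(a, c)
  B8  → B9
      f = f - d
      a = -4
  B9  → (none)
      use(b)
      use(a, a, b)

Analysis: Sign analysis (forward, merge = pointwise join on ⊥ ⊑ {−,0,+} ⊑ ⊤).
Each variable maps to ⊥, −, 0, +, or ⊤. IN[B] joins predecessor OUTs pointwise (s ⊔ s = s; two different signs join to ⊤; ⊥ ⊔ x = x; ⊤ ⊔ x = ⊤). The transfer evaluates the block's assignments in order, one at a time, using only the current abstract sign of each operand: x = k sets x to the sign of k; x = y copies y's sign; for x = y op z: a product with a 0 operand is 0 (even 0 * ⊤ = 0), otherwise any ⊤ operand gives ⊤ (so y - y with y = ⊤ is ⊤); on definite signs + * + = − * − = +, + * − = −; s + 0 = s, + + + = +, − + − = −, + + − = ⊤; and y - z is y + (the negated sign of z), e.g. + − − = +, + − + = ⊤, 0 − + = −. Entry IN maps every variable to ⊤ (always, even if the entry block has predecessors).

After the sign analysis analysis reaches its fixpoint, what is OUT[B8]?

Answer: {a: -, b: ⊤, c: ⊤, d: ⊤, e: ⊤, f: ⊤}

Derivation:
Converged values:
  B0:  IN=(all ⊤)  OUT=(all ⊤)
  B1:  IN=(all ⊤)  OUT={f:0; rest ⊤}
  B2:  IN={f:0; rest ⊤}  OUT={f:0; rest ⊤}
  B3:  IN={f:0; rest ⊤}  OUT=(all ⊤)
  B4:  IN=(all ⊤)  OUT={c:+, e:+; rest ⊤}
  B5:  IN={c:+; rest ⊤}  OUT={c:+; rest ⊤}
  B6:  IN={c:+; rest ⊤}  OUT={c:+, f:-; rest ⊤}
  B7:  IN={c:+, f:-; rest ⊤}  OUT={f:-; rest ⊤}
  B8:  IN={f:-; rest ⊤}  OUT={a:-; rest ⊤}
  B9:  IN=(all ⊤)  OUT=(all ⊤)

Merge at B8: IN[B8] = OUT[B7] = {a: ⊤, b: ⊤, c: ⊤, d: ⊤, e: ⊤, f: -}
Applying B8's transfer function to that IN value gives OUT[B8] (row B8 above).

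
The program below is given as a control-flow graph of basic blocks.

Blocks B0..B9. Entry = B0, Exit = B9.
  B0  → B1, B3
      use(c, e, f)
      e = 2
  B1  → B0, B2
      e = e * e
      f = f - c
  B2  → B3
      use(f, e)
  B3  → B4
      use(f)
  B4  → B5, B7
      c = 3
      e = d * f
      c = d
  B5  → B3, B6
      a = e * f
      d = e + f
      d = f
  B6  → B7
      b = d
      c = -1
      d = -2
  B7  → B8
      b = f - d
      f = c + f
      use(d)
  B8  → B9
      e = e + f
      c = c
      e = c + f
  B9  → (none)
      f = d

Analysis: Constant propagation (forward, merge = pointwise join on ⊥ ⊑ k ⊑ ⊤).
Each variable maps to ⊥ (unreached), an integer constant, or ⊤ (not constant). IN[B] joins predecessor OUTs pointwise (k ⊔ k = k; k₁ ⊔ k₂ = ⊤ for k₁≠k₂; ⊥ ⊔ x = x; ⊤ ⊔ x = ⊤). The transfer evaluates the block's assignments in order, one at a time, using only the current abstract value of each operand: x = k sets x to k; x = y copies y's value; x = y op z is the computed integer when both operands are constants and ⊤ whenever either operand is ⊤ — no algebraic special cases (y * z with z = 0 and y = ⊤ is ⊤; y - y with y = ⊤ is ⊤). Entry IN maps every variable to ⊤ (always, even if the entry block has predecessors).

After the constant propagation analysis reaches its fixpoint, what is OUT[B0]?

Answer: {a: ⊤, b: ⊤, c: ⊤, d: ⊤, e: 2, f: ⊤}

Trace:
Per-block solution:
  B0:   IN=(all ⊤)   OUT={e:2; rest ⊤}
  B1:   IN={e:2; rest ⊤}   OUT={e:4; rest ⊤}
  B2:   IN={e:4; rest ⊤}   OUT={e:4; rest ⊤}
  B3:   IN=(all ⊤)   OUT=(all ⊤)
  B4:   IN=(all ⊤)   OUT=(all ⊤)
  B5:   IN=(all ⊤)   OUT=(all ⊤)
  B6:   IN=(all ⊤)   OUT={c:-1, d:-2; rest ⊤}
  B7:   IN=(all ⊤)   OUT=(all ⊤)
  B8:   IN=(all ⊤)   OUT=(all ⊤)
  B9:   IN=(all ⊤)   OUT=(all ⊤)

Merge at B0 (entry node, so the boundary value (all ⊤) is joined with the incoming edge(s)): IN[B0] = (all ⊤) ⊔ OUT[B1] = {a: ⊤, b: ⊤, c: ⊤, d: ⊤, e: ⊤, f: ⊤}
Applying B0's transfer function to that IN value gives OUT[B0] (row B0 above).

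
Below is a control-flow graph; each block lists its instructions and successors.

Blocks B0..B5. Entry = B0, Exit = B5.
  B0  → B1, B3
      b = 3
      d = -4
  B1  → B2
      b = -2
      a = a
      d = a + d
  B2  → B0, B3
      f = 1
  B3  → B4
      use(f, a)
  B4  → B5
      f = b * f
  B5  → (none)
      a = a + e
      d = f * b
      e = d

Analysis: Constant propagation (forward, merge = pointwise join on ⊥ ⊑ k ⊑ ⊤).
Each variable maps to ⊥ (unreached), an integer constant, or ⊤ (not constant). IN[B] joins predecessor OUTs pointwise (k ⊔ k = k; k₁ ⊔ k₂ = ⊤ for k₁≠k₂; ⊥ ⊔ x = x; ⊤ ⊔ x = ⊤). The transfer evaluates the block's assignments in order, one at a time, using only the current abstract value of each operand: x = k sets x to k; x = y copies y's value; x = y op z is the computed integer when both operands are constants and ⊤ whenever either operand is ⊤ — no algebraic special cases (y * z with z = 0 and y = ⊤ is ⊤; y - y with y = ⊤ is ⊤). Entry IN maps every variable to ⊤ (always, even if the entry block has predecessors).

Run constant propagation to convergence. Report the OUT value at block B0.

Answer: {a: ⊤, b: 3, c: ⊤, d: -4, e: ⊤, f: ⊤}

Trace:
Per-block solution:
  B0:  IN=(all ⊤)  OUT={b:3, d:-4; rest ⊤}
  B1:  IN={b:3, d:-4; rest ⊤}  OUT={b:-2; rest ⊤}
  B2:  IN={b:-2; rest ⊤}  OUT={b:-2, f:1; rest ⊤}
  B3:  IN=(all ⊤)  OUT=(all ⊤)
  B4:  IN=(all ⊤)  OUT=(all ⊤)
  B5:  IN=(all ⊤)  OUT=(all ⊤)

Merge at B0 (entry node, so the boundary value (all ⊤) is joined with the incoming edge(s)): IN[B0] = (all ⊤) ⊔ OUT[B2] = {a: ⊤, b: ⊤, c: ⊤, d: ⊤, e: ⊤, f: ⊤}
Applying B0's transfer function to that IN value gives OUT[B0] (row B0 above).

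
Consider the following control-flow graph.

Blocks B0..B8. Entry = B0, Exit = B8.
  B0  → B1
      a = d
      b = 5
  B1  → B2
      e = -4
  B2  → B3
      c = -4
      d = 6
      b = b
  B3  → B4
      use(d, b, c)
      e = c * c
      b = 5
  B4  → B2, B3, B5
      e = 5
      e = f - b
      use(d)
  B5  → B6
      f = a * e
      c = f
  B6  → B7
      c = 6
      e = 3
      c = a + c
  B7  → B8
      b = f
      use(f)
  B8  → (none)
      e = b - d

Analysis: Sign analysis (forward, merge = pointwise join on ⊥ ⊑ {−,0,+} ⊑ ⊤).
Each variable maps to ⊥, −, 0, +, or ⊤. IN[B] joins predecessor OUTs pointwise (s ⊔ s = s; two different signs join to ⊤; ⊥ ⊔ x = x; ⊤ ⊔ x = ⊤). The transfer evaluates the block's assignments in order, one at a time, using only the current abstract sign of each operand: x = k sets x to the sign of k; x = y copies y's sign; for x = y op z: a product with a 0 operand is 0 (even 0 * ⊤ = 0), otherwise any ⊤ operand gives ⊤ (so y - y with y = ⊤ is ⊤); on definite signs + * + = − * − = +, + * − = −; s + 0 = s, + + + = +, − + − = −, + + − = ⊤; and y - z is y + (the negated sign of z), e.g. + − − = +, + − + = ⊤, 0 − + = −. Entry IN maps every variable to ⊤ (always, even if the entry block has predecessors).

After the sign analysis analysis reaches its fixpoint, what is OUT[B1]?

Converged values:
  B0:  IN=(all ⊤)  OUT={b:+; rest ⊤}
  B1:  IN={b:+; rest ⊤}  OUT={b:+, e:-; rest ⊤}
  B2:  IN={b:+; rest ⊤}  OUT={b:+, c:-, d:+; rest ⊤}
  B3:  IN={b:+, c:-, d:+; rest ⊤}  OUT={b:+, c:-, d:+, e:+; rest ⊤}
  B4:  IN={b:+, c:-, d:+, e:+; rest ⊤}  OUT={b:+, c:-, d:+; rest ⊤}
  B5:  IN={b:+, c:-, d:+; rest ⊤}  OUT={b:+, d:+; rest ⊤}
  B6:  IN={b:+, d:+; rest ⊤}  OUT={b:+, d:+, e:+; rest ⊤}
  B7:  IN={b:+, d:+, e:+; rest ⊤}  OUT={d:+, e:+; rest ⊤}
  B8:  IN={d:+, e:+; rest ⊤}  OUT={d:+; rest ⊤}

Merge at B1: IN[B1] = OUT[B0] = {a: ⊤, b: +, c: ⊤, d: ⊤, e: ⊤, f: ⊤}
Applying B1's transfer function to that IN value gives OUT[B1] (row B1 above).

Answer: {a: ⊤, b: +, c: ⊤, d: ⊤, e: -, f: ⊤}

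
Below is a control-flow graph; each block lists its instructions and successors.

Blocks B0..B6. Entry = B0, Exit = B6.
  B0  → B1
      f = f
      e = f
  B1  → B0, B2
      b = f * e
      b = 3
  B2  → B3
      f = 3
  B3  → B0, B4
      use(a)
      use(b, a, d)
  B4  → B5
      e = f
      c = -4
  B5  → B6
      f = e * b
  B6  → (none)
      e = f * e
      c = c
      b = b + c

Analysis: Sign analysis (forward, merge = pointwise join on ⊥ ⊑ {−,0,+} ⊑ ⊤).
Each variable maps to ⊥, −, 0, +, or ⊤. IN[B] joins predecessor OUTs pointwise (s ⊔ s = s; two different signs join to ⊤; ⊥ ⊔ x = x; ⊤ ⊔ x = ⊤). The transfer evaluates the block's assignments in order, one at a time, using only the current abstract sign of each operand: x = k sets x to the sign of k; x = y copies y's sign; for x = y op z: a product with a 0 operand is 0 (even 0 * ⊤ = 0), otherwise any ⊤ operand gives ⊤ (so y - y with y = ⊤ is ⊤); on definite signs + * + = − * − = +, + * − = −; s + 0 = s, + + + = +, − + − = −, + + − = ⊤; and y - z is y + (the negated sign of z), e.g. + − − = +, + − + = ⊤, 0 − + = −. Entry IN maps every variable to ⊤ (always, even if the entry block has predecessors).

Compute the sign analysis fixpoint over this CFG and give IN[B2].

Per-block solution:
  B0:  IN=(all ⊤)  OUT=(all ⊤)
  B1:  IN=(all ⊤)  OUT={b:+; rest ⊤}
  B2:  IN={b:+; rest ⊤}  OUT={b:+, f:+; rest ⊤}
  B3:  IN={b:+, f:+; rest ⊤}  OUT={b:+, f:+; rest ⊤}
  B4:  IN={b:+, f:+; rest ⊤}  OUT={b:+, c:-, e:+, f:+; rest ⊤}
  B5:  IN={b:+, c:-, e:+, f:+; rest ⊤}  OUT={b:+, c:-, e:+, f:+; rest ⊤}
  B6:  IN={b:+, c:-, e:+, f:+; rest ⊤}  OUT={c:-, e:+, f:+; rest ⊤}

Merge at B2: IN[B2] = OUT[B1] = {a: ⊤, b: +, c: ⊤, d: ⊤, e: ⊤, f: ⊤}

Answer: {a: ⊤, b: +, c: ⊤, d: ⊤, e: ⊤, f: ⊤}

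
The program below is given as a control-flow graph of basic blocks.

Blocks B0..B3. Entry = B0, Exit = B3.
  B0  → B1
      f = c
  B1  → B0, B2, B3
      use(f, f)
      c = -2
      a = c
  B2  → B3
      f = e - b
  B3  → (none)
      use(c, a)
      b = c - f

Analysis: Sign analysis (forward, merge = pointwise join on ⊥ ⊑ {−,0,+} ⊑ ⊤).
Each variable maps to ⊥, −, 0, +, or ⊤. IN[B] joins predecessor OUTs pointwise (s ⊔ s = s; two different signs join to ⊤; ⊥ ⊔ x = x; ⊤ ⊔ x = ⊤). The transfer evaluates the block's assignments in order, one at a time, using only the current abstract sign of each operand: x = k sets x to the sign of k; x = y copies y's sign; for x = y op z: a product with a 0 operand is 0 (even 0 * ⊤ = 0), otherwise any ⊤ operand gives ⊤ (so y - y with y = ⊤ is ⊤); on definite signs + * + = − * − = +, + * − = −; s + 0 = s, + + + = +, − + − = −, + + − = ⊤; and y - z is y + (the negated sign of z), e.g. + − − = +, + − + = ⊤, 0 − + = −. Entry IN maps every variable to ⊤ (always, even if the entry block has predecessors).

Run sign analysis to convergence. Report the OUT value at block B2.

Answer: {a: -, b: ⊤, c: -, d: ⊤, e: ⊤, f: ⊤}

Working:
Fixpoint table:
  B0: | IN=(all ⊤) | OUT=(all ⊤)
  B1: | IN=(all ⊤) | OUT={a:-, c:-; rest ⊤}
  B2: | IN={a:-, c:-; rest ⊤} | OUT={a:-, c:-; rest ⊤}
  B3: | IN={a:-, c:-; rest ⊤} | OUT={a:-, c:-; rest ⊤}

Merge at B2: IN[B2] = OUT[B1] = {a: -, b: ⊤, c: -, d: ⊤, e: ⊤, f: ⊤}
Applying B2's transfer function to that IN value gives OUT[B2] (row B2 above).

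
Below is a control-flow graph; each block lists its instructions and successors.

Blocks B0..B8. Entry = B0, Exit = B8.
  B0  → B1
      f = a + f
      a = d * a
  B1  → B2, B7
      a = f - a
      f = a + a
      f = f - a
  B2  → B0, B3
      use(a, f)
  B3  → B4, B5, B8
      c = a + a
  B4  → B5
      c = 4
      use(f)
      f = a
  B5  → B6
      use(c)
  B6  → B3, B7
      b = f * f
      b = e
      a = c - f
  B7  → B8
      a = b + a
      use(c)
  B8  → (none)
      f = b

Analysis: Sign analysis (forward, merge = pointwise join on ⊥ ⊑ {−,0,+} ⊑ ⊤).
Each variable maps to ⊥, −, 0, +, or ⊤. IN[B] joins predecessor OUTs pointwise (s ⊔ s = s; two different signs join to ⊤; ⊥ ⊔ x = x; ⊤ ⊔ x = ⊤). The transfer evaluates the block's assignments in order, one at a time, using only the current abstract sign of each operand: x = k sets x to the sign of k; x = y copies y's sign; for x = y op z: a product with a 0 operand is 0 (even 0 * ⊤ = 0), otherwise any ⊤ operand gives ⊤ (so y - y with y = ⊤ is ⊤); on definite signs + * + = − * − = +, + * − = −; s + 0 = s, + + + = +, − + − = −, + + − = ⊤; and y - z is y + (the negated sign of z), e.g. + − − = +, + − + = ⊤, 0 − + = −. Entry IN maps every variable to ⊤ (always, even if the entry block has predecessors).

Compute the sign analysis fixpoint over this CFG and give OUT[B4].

Answer: {a: ⊤, b: ⊤, c: +, d: ⊤, e: ⊤, f: ⊤}

Trace:
Converged values:
  B0:   IN=(all ⊤)   OUT=(all ⊤)
  B1:   IN=(all ⊤)   OUT=(all ⊤)
  B2:   IN=(all ⊤)   OUT=(all ⊤)
  B3:   IN=(all ⊤)   OUT=(all ⊤)
  B4:   IN=(all ⊤)   OUT={c:+; rest ⊤}
  B5:   IN=(all ⊤)   OUT=(all ⊤)
  B6:   IN=(all ⊤)   OUT=(all ⊤)
  B7:   IN=(all ⊤)   OUT=(all ⊤)
  B8:   IN=(all ⊤)   OUT=(all ⊤)

Merge at B4: IN[B4] = OUT[B3] = {a: ⊤, b: ⊤, c: ⊤, d: ⊤, e: ⊤, f: ⊤}
Applying B4's transfer function to that IN value gives OUT[B4] (row B4 above).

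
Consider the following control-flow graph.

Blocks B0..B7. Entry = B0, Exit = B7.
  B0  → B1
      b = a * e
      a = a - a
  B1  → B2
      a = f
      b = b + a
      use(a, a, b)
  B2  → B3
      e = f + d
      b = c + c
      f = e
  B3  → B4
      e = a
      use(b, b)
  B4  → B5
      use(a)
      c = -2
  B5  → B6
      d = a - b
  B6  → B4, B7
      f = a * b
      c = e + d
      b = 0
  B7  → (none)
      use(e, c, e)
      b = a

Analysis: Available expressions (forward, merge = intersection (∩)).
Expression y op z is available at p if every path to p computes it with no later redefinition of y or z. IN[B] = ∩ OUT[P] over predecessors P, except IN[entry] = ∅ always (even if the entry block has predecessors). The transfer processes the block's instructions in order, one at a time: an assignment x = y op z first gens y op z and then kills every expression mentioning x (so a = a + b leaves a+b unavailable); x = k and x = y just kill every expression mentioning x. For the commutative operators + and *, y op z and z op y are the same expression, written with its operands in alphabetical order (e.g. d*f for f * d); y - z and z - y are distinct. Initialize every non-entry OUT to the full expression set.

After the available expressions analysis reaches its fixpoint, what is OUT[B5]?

Converged values:
  B0: | IN={} | OUT={}
  B1: | IN={} | OUT={}
  B2: | IN={} | OUT={c+c}
  B3: | IN={c+c} | OUT={c+c}
  B4: | IN={} | OUT={}
  B5: | IN={} | OUT={a-b}
  B6: | IN={a-b} | OUT={d+e}
  B7: | IN={d+e} | OUT={d+e}

Merge at B5: IN[B5] = OUT[B4] = {}
Applying B5's transfer function to that IN value gives OUT[B5] (row B5 above).

Answer: {a-b}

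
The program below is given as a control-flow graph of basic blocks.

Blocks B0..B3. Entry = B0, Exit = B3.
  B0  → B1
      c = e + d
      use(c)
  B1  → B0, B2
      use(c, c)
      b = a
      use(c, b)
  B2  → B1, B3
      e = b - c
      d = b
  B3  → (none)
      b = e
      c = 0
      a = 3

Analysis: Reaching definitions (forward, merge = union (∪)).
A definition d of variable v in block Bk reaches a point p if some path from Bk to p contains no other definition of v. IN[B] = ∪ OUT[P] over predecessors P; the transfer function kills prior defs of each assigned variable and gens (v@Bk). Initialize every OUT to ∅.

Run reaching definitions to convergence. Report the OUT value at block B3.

Answer: {a@B3, b@B3, c@B3, d@B2, e@B2}

Derivation:
Per-block solution:
  B0: | IN={b@B1, c@B0, d@B2, e@B2} | OUT={b@B1, c@B0, d@B2, e@B2}
  B1: | IN={b@B1, c@B0, d@B2, e@B2} | OUT={b@B1, c@B0, d@B2, e@B2}
  B2: | IN={b@B1, c@B0, d@B2, e@B2} | OUT={b@B1, c@B0, d@B2, e@B2}
  B3: | IN={b@B1, c@B0, d@B2, e@B2} | OUT={a@B3, b@B3, c@B3, d@B2, e@B2}

Merge at B3: IN[B3] = OUT[B2] = {b@B1, c@B0, d@B2, e@B2}
Applying B3's transfer function to that IN value gives OUT[B3] (row B3 above).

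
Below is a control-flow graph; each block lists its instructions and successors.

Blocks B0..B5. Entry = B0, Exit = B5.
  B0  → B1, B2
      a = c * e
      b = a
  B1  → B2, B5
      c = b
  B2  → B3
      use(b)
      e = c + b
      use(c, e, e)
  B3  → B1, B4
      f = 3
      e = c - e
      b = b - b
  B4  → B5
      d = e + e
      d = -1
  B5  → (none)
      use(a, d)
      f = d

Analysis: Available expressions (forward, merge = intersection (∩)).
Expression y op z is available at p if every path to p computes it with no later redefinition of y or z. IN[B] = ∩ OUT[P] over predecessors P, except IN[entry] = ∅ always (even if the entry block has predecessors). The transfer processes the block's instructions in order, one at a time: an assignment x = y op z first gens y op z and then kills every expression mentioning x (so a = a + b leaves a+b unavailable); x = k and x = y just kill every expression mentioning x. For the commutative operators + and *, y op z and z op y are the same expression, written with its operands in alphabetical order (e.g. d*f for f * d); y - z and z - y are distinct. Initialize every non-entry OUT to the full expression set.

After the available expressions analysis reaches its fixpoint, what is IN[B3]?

Answer: {b+c}

Derivation:
Converged values:
  B0: | IN={} | OUT={c*e}
  B1: | IN={} | OUT={}
  B2: | IN={} | OUT={b+c}
  B3: | IN={b+c} | OUT={}
  B4: | IN={} | OUT={e+e}
  B5: | IN={} | OUT={}

Merge at B3: IN[B3] = OUT[B2] = {b+c}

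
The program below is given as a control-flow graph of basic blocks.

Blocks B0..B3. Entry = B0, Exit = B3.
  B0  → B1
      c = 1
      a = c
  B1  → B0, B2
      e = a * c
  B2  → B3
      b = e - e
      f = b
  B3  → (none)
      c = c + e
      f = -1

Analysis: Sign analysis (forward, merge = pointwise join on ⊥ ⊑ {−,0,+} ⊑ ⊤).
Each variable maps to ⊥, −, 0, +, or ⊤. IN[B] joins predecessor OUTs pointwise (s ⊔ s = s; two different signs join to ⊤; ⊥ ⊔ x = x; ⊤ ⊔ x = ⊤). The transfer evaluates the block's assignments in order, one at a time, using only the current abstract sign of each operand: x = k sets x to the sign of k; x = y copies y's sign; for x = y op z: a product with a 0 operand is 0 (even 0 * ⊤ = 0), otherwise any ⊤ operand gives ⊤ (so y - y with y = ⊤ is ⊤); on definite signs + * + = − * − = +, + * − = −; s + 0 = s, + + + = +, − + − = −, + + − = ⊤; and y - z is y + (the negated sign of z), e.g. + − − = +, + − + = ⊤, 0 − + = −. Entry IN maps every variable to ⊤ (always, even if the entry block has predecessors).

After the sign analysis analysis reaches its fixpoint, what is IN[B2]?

Answer: {a: +, b: ⊤, c: +, d: ⊤, e: +, f: ⊤}

Derivation:
Per-block solution:
  B0:   IN=(all ⊤)   OUT={a:+, c:+; rest ⊤}
  B1:   IN={a:+, c:+; rest ⊤}   OUT={a:+, c:+, e:+; rest ⊤}
  B2:   IN={a:+, c:+, e:+; rest ⊤}   OUT={a:+, c:+, e:+; rest ⊤}
  B3:   IN={a:+, c:+, e:+; rest ⊤}   OUT={a:+, c:+, e:+, f:-; rest ⊤}

Merge at B2: IN[B2] = OUT[B1] = {a: +, b: ⊤, c: +, d: ⊤, e: +, f: ⊤}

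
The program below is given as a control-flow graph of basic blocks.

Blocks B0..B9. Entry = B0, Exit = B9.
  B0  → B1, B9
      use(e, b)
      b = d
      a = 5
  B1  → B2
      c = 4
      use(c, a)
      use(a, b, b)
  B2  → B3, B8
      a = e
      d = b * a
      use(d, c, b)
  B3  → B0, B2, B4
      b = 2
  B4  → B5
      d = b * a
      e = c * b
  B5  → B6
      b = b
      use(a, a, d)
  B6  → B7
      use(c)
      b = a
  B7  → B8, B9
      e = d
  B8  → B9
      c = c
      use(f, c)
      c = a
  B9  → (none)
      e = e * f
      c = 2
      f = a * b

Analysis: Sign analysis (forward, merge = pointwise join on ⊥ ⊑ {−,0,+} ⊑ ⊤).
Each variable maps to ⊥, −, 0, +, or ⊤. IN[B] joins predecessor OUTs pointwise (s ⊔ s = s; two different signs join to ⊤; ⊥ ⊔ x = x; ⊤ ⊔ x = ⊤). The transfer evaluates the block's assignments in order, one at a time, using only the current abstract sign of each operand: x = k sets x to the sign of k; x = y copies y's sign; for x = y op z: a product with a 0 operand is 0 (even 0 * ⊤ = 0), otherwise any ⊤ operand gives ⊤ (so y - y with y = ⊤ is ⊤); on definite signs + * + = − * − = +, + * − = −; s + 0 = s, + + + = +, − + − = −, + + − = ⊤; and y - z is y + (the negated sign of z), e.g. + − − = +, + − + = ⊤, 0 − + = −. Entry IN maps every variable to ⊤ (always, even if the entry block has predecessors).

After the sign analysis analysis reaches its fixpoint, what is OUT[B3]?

Answer: {a: ⊤, b: +, c: +, d: ⊤, e: ⊤, f: ⊤}

Trace:
Converged values:
  B0:   IN=(all ⊤)   OUT={a:+; rest ⊤}
  B1:   IN={a:+; rest ⊤}   OUT={a:+, c:+; rest ⊤}
  B2:   IN={c:+; rest ⊤}   OUT={c:+; rest ⊤}
  B3:   IN={c:+; rest ⊤}   OUT={b:+, c:+; rest ⊤}
  B4:   IN={b:+, c:+; rest ⊤}   OUT={b:+, c:+, e:+; rest ⊤}
  B5:   IN={b:+, c:+, e:+; rest ⊤}   OUT={b:+, c:+, e:+; rest ⊤}
  B6:   IN={b:+, c:+, e:+; rest ⊤}   OUT={c:+, e:+; rest ⊤}
  B7:   IN={c:+, e:+; rest ⊤}   OUT={c:+; rest ⊤}
  B8:   IN={c:+; rest ⊤}   OUT=(all ⊤)
  B9:   IN=(all ⊤)   OUT={c:+; rest ⊤}

Merge at B3: IN[B3] = OUT[B2] = {a: ⊤, b: ⊤, c: +, d: ⊤, e: ⊤, f: ⊤}
Applying B3's transfer function to that IN value gives OUT[B3] (row B3 above).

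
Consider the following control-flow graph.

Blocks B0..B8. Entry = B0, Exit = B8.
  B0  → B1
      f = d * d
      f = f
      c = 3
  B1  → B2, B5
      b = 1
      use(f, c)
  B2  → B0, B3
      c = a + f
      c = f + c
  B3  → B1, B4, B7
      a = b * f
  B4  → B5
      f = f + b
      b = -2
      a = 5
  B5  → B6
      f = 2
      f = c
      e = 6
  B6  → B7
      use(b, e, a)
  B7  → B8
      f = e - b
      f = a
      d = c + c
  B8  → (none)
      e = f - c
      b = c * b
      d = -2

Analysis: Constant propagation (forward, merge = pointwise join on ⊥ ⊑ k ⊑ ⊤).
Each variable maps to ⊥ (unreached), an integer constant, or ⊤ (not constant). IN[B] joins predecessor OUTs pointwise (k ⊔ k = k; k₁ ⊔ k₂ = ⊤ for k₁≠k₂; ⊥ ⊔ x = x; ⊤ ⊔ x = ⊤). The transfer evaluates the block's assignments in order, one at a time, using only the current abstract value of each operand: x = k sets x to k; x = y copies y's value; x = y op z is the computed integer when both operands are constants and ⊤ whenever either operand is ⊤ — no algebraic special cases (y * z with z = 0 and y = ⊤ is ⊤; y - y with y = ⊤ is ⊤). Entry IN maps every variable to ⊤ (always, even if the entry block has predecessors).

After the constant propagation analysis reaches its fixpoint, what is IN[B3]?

Converged values:
  B0:  IN=(all ⊤)  OUT={c:3; rest ⊤}
  B1:  IN=(all ⊤)  OUT={b:1; rest ⊤}
  B2:  IN={b:1; rest ⊤}  OUT={b:1; rest ⊤}
  B3:  IN={b:1; rest ⊤}  OUT={b:1; rest ⊤}
  B4:  IN={b:1; rest ⊤}  OUT={a:5, b:-2; rest ⊤}
  B5:  IN=(all ⊤)  OUT={e:6; rest ⊤}
  B6:  IN={e:6; rest ⊤}  OUT={e:6; rest ⊤}
  B7:  IN=(all ⊤)  OUT=(all ⊤)
  B8:  IN=(all ⊤)  OUT={d:-2; rest ⊤}

Merge at B3: IN[B3] = OUT[B2] = {a: ⊤, b: 1, c: ⊤, d: ⊤, e: ⊤, f: ⊤}

Answer: {a: ⊤, b: 1, c: ⊤, d: ⊤, e: ⊤, f: ⊤}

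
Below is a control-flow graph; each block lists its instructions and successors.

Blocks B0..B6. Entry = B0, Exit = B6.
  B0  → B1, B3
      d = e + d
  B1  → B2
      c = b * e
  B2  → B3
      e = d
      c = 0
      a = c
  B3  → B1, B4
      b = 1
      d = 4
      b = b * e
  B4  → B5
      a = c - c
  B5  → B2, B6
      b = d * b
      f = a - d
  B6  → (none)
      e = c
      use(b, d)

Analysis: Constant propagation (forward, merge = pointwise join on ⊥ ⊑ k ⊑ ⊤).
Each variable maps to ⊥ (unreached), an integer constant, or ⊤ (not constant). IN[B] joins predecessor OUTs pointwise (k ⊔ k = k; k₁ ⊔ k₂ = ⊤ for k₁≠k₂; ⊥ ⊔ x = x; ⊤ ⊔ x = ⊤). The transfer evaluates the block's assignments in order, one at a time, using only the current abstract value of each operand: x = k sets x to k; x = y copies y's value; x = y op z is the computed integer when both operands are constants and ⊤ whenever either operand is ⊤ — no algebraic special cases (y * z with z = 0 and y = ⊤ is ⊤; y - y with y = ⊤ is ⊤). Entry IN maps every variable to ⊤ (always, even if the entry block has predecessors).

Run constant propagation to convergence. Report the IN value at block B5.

Per-block solution:
  B0:   IN=(all ⊤)   OUT=(all ⊤)
  B1:   IN=(all ⊤)   OUT=(all ⊤)
  B2:   IN=(all ⊤)   OUT={a:0, c:0; rest ⊤}
  B3:   IN=(all ⊤)   OUT={d:4; rest ⊤}
  B4:   IN={d:4; rest ⊤}   OUT={d:4; rest ⊤}
  B5:   IN={d:4; rest ⊤}   OUT={d:4; rest ⊤}
  B6:   IN={d:4; rest ⊤}   OUT={d:4; rest ⊤}

Merge at B5: IN[B5] = OUT[B4] = {a: ⊤, b: ⊤, c: ⊤, d: 4, e: ⊤, f: ⊤}

Answer: {a: ⊤, b: ⊤, c: ⊤, d: 4, e: ⊤, f: ⊤}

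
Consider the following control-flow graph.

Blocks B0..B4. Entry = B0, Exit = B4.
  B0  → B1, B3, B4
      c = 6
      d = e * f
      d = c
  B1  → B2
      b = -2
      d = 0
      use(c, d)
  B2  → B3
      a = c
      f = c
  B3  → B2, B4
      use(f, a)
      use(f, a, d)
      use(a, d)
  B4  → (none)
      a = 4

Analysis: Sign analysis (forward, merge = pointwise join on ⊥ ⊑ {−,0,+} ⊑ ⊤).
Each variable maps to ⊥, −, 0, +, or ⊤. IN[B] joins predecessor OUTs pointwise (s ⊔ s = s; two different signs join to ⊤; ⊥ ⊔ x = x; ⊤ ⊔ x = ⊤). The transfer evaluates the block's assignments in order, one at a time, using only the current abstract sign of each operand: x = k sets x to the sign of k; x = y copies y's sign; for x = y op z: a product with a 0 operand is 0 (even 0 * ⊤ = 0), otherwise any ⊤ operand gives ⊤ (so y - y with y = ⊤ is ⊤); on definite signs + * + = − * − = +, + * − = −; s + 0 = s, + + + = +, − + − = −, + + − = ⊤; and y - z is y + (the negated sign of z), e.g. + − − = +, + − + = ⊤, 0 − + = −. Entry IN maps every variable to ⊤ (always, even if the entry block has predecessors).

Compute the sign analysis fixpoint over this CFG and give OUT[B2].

Answer: {a: +, b: ⊤, c: +, d: ⊤, e: ⊤, f: +}

Derivation:
Fixpoint table:
  B0: | IN=(all ⊤) | OUT={c:+, d:+; rest ⊤}
  B1: | IN={c:+, d:+; rest ⊤} | OUT={b:-, c:+, d:0; rest ⊤}
  B2: | IN={c:+; rest ⊤} | OUT={a:+, c:+, f:+; rest ⊤}
  B3: | IN={c:+; rest ⊤} | OUT={c:+; rest ⊤}
  B4: | IN={c:+; rest ⊤} | OUT={a:+, c:+; rest ⊤}

Merge at B2: IN[B2] = OUT[B1] ⊔ OUT[B3] = {a: ⊤, b: ⊤, c: +, d: ⊤, e: ⊤, f: ⊤}
Applying B2's transfer function to that IN value gives OUT[B2] (row B2 above).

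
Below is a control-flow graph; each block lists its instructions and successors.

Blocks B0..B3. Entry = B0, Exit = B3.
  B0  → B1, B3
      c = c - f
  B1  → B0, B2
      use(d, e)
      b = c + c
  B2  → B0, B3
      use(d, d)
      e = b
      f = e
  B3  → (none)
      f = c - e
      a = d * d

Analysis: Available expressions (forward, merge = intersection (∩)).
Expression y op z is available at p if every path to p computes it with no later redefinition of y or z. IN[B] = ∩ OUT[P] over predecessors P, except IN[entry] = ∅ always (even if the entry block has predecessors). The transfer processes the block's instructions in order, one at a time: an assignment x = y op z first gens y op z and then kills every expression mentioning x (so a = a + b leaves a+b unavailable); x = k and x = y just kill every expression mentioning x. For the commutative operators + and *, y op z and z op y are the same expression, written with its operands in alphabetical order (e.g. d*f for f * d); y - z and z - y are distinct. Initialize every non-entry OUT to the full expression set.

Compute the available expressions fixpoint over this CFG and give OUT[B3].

Answer: {c-e, d*d}

Trace:
Fixpoint table:
  B0:  IN={}  OUT={}
  B1:  IN={}  OUT={c+c}
  B2:  IN={c+c}  OUT={c+c}
  B3:  IN={}  OUT={c-e, d*d}

Merge at B3: IN[B3] = OUT[B0] ∩ OUT[B2] = {}
Applying B3's transfer function to that IN value gives OUT[B3] (row B3 above).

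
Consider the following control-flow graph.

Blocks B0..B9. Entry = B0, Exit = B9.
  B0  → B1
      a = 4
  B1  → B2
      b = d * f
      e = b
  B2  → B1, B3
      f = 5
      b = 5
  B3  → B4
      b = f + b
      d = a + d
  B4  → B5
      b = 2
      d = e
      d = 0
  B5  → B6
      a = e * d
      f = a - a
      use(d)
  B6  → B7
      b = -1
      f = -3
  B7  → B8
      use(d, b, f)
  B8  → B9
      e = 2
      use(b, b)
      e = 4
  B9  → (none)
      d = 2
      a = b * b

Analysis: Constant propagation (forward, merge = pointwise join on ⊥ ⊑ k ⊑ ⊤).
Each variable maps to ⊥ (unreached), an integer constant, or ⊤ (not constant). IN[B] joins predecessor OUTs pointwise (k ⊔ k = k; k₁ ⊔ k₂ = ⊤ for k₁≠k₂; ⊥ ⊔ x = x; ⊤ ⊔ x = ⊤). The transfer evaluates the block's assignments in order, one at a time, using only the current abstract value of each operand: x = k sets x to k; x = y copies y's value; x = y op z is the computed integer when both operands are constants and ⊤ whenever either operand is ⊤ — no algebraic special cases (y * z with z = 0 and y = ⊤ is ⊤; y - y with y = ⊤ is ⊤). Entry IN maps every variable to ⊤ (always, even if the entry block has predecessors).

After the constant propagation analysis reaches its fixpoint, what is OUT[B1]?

Fixpoint table:
  B0: | IN=(all ⊤) | OUT={a:4; rest ⊤}
  B1: | IN={a:4; rest ⊤} | OUT={a:4; rest ⊤}
  B2: | IN={a:4; rest ⊤} | OUT={a:4, b:5, f:5; rest ⊤}
  B3: | IN={a:4, b:5, f:5; rest ⊤} | OUT={a:4, b:10, f:5; rest ⊤}
  B4: | IN={a:4, b:10, f:5; rest ⊤} | OUT={a:4, b:2, d:0, f:5; rest ⊤}
  B5: | IN={a:4, b:2, d:0, f:5; rest ⊤} | OUT={b:2, d:0; rest ⊤}
  B6: | IN={b:2, d:0; rest ⊤} | OUT={b:-1, d:0, f:-3; rest ⊤}
  B7: | IN={b:-1, d:0, f:-3; rest ⊤} | OUT={b:-1, d:0, f:-3; rest ⊤}
  B8: | IN={b:-1, d:0, f:-3; rest ⊤} | OUT={b:-1, d:0, e:4, f:-3; rest ⊤}
  B9: | IN={b:-1, d:0, e:4, f:-3; rest ⊤} | OUT={a:1, b:-1, d:2, e:4, f:-3; rest ⊤}

Merge at B1: IN[B1] = OUT[B0] ⊔ OUT[B2] = {a: 4, b: ⊤, c: ⊤, d: ⊤, e: ⊤, f: ⊤}
Applying B1's transfer function to that IN value gives OUT[B1] (row B1 above).

Answer: {a: 4, b: ⊤, c: ⊤, d: ⊤, e: ⊤, f: ⊤}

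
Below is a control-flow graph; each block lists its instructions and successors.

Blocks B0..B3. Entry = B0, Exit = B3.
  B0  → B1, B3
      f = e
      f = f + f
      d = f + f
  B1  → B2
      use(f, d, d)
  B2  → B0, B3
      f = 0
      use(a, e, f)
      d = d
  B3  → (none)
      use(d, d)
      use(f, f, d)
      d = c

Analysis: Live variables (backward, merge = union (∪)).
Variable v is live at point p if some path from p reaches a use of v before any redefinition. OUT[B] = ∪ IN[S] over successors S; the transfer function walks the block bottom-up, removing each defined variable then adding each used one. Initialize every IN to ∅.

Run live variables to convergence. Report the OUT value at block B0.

Fixpoint table:
  B0: | IN={a, c, e} | OUT={a, c, d, e, f}
  B1: | IN={a, c, d, e, f} | OUT={a, c, d, e}
  B2: | IN={a, c, d, e} | OUT={a, c, d, e, f}
  B3: | IN={c, d, f} | OUT={}

Merge at B0: OUT[B0] = IN[B1] ⊔ IN[B3] = {a, c, d, e, f}

Answer: {a, c, d, e, f}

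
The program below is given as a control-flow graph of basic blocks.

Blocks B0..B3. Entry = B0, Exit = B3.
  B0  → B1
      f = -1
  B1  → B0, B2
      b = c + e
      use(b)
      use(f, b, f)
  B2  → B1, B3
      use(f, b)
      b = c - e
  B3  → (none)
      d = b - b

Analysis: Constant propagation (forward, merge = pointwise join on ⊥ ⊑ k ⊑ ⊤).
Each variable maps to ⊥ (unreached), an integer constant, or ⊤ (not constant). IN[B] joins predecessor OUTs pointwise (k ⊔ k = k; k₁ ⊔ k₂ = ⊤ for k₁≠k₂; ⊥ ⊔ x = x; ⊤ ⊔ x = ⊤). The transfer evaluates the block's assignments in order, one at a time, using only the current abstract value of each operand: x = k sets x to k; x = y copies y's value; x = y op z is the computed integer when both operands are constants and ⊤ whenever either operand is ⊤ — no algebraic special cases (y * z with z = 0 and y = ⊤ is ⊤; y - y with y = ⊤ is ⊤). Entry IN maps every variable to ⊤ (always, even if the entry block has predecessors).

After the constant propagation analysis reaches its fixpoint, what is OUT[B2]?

Answer: {a: ⊤, b: ⊤, c: ⊤, d: ⊤, e: ⊤, f: -1}

Derivation:
Per-block solution:
  B0:   IN=(all ⊤)   OUT={f:-1; rest ⊤}
  B1:   IN={f:-1; rest ⊤}   OUT={f:-1; rest ⊤}
  B2:   IN={f:-1; rest ⊤}   OUT={f:-1; rest ⊤}
  B3:   IN={f:-1; rest ⊤}   OUT={f:-1; rest ⊤}

Merge at B2: IN[B2] = OUT[B1] = {a: ⊤, b: ⊤, c: ⊤, d: ⊤, e: ⊤, f: -1}
Applying B2's transfer function to that IN value gives OUT[B2] (row B2 above).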